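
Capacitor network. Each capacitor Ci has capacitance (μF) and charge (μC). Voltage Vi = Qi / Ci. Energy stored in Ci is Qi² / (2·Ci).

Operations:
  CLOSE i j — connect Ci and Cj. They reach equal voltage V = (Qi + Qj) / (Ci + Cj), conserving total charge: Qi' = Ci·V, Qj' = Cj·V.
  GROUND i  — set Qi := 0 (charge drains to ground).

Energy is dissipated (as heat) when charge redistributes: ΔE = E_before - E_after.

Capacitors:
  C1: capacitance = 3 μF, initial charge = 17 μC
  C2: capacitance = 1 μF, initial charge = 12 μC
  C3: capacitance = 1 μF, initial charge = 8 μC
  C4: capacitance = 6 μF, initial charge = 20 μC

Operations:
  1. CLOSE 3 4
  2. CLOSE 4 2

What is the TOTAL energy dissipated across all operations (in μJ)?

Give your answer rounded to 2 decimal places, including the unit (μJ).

Initial: C1(3μF, Q=17μC, V=5.67V), C2(1μF, Q=12μC, V=12.00V), C3(1μF, Q=8μC, V=8.00V), C4(6μF, Q=20μC, V=3.33V)
Op 1: CLOSE 3-4: Q_total=28.00, C_total=7.00, V=4.00; Q3=4.00, Q4=24.00; dissipated=9.333
Op 2: CLOSE 4-2: Q_total=36.00, C_total=7.00, V=5.14; Q4=30.86, Q2=5.14; dissipated=27.429
Total dissipated: 36.762 μJ

Answer: 36.76 μJ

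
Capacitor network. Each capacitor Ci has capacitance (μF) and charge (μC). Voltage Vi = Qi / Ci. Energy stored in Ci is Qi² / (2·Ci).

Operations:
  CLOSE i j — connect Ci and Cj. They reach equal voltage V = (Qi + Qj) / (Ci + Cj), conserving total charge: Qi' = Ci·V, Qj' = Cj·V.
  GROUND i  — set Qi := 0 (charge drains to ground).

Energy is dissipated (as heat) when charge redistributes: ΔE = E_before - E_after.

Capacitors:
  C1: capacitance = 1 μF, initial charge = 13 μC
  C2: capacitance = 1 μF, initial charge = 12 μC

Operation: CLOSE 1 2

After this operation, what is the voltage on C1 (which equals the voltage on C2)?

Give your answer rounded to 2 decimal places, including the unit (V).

Initial: C1(1μF, Q=13μC, V=13.00V), C2(1μF, Q=12μC, V=12.00V)
Op 1: CLOSE 1-2: Q_total=25.00, C_total=2.00, V=12.50; Q1=12.50, Q2=12.50; dissipated=0.250

Answer: 12.50 V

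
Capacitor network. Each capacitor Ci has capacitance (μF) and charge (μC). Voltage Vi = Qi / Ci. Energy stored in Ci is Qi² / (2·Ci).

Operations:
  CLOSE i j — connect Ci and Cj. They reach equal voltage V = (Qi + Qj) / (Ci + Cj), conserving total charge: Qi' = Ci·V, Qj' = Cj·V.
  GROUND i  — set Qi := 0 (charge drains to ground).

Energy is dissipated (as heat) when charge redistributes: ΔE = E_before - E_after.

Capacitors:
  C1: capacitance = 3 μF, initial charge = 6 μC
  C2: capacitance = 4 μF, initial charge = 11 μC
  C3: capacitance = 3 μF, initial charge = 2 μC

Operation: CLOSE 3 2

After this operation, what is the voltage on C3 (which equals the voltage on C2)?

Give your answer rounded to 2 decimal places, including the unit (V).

Answer: 1.86 V

Derivation:
Initial: C1(3μF, Q=6μC, V=2.00V), C2(4μF, Q=11μC, V=2.75V), C3(3μF, Q=2μC, V=0.67V)
Op 1: CLOSE 3-2: Q_total=13.00, C_total=7.00, V=1.86; Q3=5.57, Q2=7.43; dissipated=3.720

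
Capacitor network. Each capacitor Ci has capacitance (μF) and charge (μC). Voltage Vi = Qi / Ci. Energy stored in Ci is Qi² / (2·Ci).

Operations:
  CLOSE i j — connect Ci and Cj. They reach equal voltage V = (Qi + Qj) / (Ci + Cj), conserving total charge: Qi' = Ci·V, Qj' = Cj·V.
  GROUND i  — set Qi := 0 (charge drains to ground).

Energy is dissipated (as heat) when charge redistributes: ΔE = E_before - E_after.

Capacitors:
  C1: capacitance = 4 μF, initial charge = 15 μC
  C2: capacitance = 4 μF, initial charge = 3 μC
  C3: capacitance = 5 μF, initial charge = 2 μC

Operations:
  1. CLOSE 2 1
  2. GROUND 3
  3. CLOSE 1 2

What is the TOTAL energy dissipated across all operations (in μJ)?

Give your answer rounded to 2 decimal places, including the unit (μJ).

Initial: C1(4μF, Q=15μC, V=3.75V), C2(4μF, Q=3μC, V=0.75V), C3(5μF, Q=2μC, V=0.40V)
Op 1: CLOSE 2-1: Q_total=18.00, C_total=8.00, V=2.25; Q2=9.00, Q1=9.00; dissipated=9.000
Op 2: GROUND 3: Q3=0; energy lost=0.400
Op 3: CLOSE 1-2: Q_total=18.00, C_total=8.00, V=2.25; Q1=9.00, Q2=9.00; dissipated=0.000
Total dissipated: 9.400 μJ

Answer: 9.40 μJ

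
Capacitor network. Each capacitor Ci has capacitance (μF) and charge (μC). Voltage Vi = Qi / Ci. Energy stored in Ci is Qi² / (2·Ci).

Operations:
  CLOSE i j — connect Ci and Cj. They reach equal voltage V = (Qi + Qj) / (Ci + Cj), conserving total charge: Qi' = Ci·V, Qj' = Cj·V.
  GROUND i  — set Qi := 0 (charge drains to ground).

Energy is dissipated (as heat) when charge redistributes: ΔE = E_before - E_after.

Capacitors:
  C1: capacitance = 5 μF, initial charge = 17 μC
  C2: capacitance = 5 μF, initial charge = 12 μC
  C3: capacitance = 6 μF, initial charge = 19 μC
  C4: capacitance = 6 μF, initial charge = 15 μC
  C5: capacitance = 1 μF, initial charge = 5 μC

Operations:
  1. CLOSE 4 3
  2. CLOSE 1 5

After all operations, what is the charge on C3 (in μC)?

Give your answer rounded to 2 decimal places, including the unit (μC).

Answer: 17.00 μC

Derivation:
Initial: C1(5μF, Q=17μC, V=3.40V), C2(5μF, Q=12μC, V=2.40V), C3(6μF, Q=19μC, V=3.17V), C4(6μF, Q=15μC, V=2.50V), C5(1μF, Q=5μC, V=5.00V)
Op 1: CLOSE 4-3: Q_total=34.00, C_total=12.00, V=2.83; Q4=17.00, Q3=17.00; dissipated=0.667
Op 2: CLOSE 1-5: Q_total=22.00, C_total=6.00, V=3.67; Q1=18.33, Q5=3.67; dissipated=1.067
Final charges: Q1=18.33, Q2=12.00, Q3=17.00, Q4=17.00, Q5=3.67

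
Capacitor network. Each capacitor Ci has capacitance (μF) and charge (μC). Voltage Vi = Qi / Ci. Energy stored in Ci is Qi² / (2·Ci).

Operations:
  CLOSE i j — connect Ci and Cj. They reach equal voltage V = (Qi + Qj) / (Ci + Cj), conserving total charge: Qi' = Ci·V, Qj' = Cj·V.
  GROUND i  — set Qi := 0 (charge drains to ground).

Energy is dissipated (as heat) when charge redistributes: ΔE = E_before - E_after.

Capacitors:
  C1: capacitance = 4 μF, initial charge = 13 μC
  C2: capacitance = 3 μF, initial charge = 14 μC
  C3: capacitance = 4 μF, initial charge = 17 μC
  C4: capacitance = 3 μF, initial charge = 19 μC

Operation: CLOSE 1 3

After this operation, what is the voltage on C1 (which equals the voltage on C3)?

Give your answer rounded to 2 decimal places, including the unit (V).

Answer: 3.75 V

Derivation:
Initial: C1(4μF, Q=13μC, V=3.25V), C2(3μF, Q=14μC, V=4.67V), C3(4μF, Q=17μC, V=4.25V), C4(3μF, Q=19μC, V=6.33V)
Op 1: CLOSE 1-3: Q_total=30.00, C_total=8.00, V=3.75; Q1=15.00, Q3=15.00; dissipated=1.000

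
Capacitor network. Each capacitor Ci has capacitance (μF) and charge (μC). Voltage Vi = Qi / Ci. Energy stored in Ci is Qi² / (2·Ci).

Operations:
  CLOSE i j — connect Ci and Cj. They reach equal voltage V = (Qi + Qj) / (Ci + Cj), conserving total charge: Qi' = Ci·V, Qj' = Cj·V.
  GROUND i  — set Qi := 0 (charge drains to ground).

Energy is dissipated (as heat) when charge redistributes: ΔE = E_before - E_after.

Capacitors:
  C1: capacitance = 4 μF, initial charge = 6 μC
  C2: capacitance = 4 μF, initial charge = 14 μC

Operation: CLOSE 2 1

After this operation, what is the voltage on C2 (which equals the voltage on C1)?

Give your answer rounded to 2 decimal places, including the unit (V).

Initial: C1(4μF, Q=6μC, V=1.50V), C2(4μF, Q=14μC, V=3.50V)
Op 1: CLOSE 2-1: Q_total=20.00, C_total=8.00, V=2.50; Q2=10.00, Q1=10.00; dissipated=4.000

Answer: 2.50 V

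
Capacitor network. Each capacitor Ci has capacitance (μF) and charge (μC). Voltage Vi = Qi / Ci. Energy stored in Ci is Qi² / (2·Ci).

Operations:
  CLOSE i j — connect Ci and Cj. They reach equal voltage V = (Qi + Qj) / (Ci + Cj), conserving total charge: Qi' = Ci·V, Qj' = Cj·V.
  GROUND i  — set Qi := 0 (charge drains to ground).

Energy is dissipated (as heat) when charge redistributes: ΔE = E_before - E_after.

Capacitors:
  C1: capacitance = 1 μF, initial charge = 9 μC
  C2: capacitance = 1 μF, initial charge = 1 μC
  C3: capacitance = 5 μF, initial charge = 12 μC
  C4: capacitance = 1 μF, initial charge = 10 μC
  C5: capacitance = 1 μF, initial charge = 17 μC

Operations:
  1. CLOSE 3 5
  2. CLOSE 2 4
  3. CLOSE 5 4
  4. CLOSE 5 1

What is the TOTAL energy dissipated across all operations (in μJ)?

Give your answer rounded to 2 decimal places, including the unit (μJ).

Answer: 112.85 μJ

Derivation:
Initial: C1(1μF, Q=9μC, V=9.00V), C2(1μF, Q=1μC, V=1.00V), C3(5μF, Q=12μC, V=2.40V), C4(1μF, Q=10μC, V=10.00V), C5(1μF, Q=17μC, V=17.00V)
Op 1: CLOSE 3-5: Q_total=29.00, C_total=6.00, V=4.83; Q3=24.17, Q5=4.83; dissipated=88.817
Op 2: CLOSE 2-4: Q_total=11.00, C_total=2.00, V=5.50; Q2=5.50, Q4=5.50; dissipated=20.250
Op 3: CLOSE 5-4: Q_total=10.33, C_total=2.00, V=5.17; Q5=5.17, Q4=5.17; dissipated=0.111
Op 4: CLOSE 5-1: Q_total=14.17, C_total=2.00, V=7.08; Q5=7.08, Q1=7.08; dissipated=3.674
Total dissipated: 112.851 μJ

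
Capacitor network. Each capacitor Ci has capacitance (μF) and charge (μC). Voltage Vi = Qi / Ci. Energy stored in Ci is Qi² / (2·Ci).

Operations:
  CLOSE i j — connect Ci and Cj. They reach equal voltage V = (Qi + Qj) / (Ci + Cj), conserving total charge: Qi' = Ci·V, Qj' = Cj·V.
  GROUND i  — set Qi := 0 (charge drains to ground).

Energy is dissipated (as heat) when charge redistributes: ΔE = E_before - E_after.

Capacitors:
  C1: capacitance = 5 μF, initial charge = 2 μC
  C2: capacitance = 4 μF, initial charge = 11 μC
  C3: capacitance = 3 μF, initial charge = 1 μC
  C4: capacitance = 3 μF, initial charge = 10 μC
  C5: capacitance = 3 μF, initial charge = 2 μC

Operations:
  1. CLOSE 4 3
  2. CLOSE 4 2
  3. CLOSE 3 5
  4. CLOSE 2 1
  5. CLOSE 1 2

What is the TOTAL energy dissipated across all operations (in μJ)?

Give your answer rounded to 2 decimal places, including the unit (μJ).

Answer: 12.75 μJ

Derivation:
Initial: C1(5μF, Q=2μC, V=0.40V), C2(4μF, Q=11μC, V=2.75V), C3(3μF, Q=1μC, V=0.33V), C4(3μF, Q=10μC, V=3.33V), C5(3μF, Q=2μC, V=0.67V)
Op 1: CLOSE 4-3: Q_total=11.00, C_total=6.00, V=1.83; Q4=5.50, Q3=5.50; dissipated=6.750
Op 2: CLOSE 4-2: Q_total=16.50, C_total=7.00, V=2.36; Q4=7.07, Q2=9.43; dissipated=0.720
Op 3: CLOSE 3-5: Q_total=7.50, C_total=6.00, V=1.25; Q3=3.75, Q5=3.75; dissipated=1.021
Op 4: CLOSE 2-1: Q_total=11.43, C_total=9.00, V=1.27; Q2=5.08, Q1=6.35; dissipated=4.256
Op 5: CLOSE 1-2: Q_total=11.43, C_total=9.00, V=1.27; Q1=6.35, Q2=5.08; dissipated=0.000
Total dissipated: 12.747 μJ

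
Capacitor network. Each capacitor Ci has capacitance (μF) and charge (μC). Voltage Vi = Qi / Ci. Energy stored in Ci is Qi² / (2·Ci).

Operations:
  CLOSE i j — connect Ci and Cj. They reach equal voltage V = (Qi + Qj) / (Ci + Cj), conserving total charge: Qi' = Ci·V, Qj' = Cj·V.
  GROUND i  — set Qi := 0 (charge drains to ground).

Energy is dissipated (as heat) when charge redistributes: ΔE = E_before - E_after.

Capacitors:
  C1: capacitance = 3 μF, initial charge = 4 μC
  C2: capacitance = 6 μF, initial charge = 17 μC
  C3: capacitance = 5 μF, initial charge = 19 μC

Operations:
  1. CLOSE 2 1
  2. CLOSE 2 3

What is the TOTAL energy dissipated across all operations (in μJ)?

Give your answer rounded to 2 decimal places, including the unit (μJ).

Answer: 5.18 μJ

Derivation:
Initial: C1(3μF, Q=4μC, V=1.33V), C2(6μF, Q=17μC, V=2.83V), C3(5μF, Q=19μC, V=3.80V)
Op 1: CLOSE 2-1: Q_total=21.00, C_total=9.00, V=2.33; Q2=14.00, Q1=7.00; dissipated=2.250
Op 2: CLOSE 2-3: Q_total=33.00, C_total=11.00, V=3.00; Q2=18.00, Q3=15.00; dissipated=2.933
Total dissipated: 5.183 μJ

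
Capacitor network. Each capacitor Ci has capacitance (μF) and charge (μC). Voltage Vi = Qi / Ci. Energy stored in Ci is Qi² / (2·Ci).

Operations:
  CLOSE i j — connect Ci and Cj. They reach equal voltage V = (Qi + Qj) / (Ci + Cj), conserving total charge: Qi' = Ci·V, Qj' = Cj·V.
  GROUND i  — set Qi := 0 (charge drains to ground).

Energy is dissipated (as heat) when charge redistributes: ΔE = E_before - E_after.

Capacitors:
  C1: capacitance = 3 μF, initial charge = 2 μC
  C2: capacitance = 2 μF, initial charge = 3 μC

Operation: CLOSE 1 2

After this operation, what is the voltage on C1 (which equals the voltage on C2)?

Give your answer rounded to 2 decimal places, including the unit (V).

Initial: C1(3μF, Q=2μC, V=0.67V), C2(2μF, Q=3μC, V=1.50V)
Op 1: CLOSE 1-2: Q_total=5.00, C_total=5.00, V=1.00; Q1=3.00, Q2=2.00; dissipated=0.417

Answer: 1.00 V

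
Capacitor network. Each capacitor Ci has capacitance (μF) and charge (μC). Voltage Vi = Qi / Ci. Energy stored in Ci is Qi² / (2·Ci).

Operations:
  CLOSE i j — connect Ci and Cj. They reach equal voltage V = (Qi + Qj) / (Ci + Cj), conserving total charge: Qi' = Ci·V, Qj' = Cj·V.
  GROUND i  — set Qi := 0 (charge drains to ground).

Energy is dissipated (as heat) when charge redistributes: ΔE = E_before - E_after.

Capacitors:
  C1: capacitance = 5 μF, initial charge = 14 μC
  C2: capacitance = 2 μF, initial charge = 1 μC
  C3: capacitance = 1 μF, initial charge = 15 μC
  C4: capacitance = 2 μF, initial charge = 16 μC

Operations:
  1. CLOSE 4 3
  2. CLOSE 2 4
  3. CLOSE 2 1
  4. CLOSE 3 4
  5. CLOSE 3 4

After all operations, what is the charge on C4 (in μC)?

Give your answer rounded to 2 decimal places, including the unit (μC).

Answer: 14.11 μC

Derivation:
Initial: C1(5μF, Q=14μC, V=2.80V), C2(2μF, Q=1μC, V=0.50V), C3(1μF, Q=15μC, V=15.00V), C4(2μF, Q=16μC, V=8.00V)
Op 1: CLOSE 4-3: Q_total=31.00, C_total=3.00, V=10.33; Q4=20.67, Q3=10.33; dissipated=16.333
Op 2: CLOSE 2-4: Q_total=21.67, C_total=4.00, V=5.42; Q2=10.83, Q4=10.83; dissipated=48.347
Op 3: CLOSE 2-1: Q_total=24.83, C_total=7.00, V=3.55; Q2=7.10, Q1=17.74; dissipated=4.891
Op 4: CLOSE 3-4: Q_total=21.17, C_total=3.00, V=7.06; Q3=7.06, Q4=14.11; dissipated=8.058
Op 5: CLOSE 3-4: Q_total=21.17, C_total=3.00, V=7.06; Q3=7.06, Q4=14.11; dissipated=0.000
Final charges: Q1=17.74, Q2=7.10, Q3=7.06, Q4=14.11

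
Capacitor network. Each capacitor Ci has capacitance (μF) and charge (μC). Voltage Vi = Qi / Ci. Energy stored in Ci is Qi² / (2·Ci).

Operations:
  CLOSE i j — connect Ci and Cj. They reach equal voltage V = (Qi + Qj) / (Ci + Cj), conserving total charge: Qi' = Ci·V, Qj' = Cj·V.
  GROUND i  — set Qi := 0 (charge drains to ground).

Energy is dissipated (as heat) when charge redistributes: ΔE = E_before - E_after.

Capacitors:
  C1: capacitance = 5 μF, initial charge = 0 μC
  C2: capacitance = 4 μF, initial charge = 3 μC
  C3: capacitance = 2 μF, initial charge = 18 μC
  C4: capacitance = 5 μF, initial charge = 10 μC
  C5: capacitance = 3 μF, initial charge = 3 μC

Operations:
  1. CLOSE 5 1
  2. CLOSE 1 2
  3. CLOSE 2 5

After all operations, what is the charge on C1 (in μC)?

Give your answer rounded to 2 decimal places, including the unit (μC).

Initial: C1(5μF, Q=0μC, V=0.00V), C2(4μF, Q=3μC, V=0.75V), C3(2μF, Q=18μC, V=9.00V), C4(5μF, Q=10μC, V=2.00V), C5(3μF, Q=3μC, V=1.00V)
Op 1: CLOSE 5-1: Q_total=3.00, C_total=8.00, V=0.38; Q5=1.12, Q1=1.88; dissipated=0.938
Op 2: CLOSE 1-2: Q_total=4.88, C_total=9.00, V=0.54; Q1=2.71, Q2=2.17; dissipated=0.156
Op 3: CLOSE 2-5: Q_total=3.29, C_total=7.00, V=0.47; Q2=1.88, Q5=1.41; dissipated=0.024
Final charges: Q1=2.71, Q2=1.88, Q3=18.00, Q4=10.00, Q5=1.41

Answer: 2.71 μC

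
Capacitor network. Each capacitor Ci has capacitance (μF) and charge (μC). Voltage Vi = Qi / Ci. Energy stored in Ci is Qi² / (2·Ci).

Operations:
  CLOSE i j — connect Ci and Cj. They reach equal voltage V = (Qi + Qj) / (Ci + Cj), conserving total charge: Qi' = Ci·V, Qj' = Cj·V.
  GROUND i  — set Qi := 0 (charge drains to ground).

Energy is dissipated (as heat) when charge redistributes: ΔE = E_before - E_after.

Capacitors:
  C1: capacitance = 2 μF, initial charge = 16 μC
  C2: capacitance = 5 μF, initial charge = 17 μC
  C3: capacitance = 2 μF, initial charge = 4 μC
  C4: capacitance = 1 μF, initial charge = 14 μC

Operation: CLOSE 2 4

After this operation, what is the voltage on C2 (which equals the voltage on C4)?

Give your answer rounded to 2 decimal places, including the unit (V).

Answer: 5.17 V

Derivation:
Initial: C1(2μF, Q=16μC, V=8.00V), C2(5μF, Q=17μC, V=3.40V), C3(2μF, Q=4μC, V=2.00V), C4(1μF, Q=14μC, V=14.00V)
Op 1: CLOSE 2-4: Q_total=31.00, C_total=6.00, V=5.17; Q2=25.83, Q4=5.17; dissipated=46.817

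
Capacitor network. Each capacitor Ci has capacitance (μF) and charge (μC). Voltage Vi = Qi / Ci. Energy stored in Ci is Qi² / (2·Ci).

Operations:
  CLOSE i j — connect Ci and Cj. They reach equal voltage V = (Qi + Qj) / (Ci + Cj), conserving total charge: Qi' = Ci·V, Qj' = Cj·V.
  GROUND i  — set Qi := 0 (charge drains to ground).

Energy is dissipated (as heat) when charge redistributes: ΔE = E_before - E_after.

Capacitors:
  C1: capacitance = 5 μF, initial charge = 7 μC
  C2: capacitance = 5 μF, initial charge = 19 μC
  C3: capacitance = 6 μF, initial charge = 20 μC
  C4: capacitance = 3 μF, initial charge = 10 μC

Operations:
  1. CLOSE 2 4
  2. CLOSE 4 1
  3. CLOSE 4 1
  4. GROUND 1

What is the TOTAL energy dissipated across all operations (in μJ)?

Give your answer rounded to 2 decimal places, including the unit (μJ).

Answer: 17.33 μJ

Derivation:
Initial: C1(5μF, Q=7μC, V=1.40V), C2(5μF, Q=19μC, V=3.80V), C3(6μF, Q=20μC, V=3.33V), C4(3μF, Q=10μC, V=3.33V)
Op 1: CLOSE 2-4: Q_total=29.00, C_total=8.00, V=3.62; Q2=18.12, Q4=10.88; dissipated=0.204
Op 2: CLOSE 4-1: Q_total=17.88, C_total=8.00, V=2.23; Q4=6.70, Q1=11.17; dissipated=4.641
Op 3: CLOSE 4-1: Q_total=17.88, C_total=8.00, V=2.23; Q4=6.70, Q1=11.17; dissipated=0.000
Op 4: GROUND 1: Q1=0; energy lost=12.481
Total dissipated: 17.326 μJ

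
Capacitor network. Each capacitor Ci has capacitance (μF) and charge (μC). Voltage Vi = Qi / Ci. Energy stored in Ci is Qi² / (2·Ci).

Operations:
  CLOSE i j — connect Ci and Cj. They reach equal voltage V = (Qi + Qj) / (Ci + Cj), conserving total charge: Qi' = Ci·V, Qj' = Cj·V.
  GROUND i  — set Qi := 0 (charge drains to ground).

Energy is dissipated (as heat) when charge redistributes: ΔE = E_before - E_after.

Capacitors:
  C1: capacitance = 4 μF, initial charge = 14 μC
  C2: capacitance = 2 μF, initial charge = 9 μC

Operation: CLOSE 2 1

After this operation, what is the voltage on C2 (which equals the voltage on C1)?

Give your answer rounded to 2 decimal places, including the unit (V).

Answer: 3.83 V

Derivation:
Initial: C1(4μF, Q=14μC, V=3.50V), C2(2μF, Q=9μC, V=4.50V)
Op 1: CLOSE 2-1: Q_total=23.00, C_total=6.00, V=3.83; Q2=7.67, Q1=15.33; dissipated=0.667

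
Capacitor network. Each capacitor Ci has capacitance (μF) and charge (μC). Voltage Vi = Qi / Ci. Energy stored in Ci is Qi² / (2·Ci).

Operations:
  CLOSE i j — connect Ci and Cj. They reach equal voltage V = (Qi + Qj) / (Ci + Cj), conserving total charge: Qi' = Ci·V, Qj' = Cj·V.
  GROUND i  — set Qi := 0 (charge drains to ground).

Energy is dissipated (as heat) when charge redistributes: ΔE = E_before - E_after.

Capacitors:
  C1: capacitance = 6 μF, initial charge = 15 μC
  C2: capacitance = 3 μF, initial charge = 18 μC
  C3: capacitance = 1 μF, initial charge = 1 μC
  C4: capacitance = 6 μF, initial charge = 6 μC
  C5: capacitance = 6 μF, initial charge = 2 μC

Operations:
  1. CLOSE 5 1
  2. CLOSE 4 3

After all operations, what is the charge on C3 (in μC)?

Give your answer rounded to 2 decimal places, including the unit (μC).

Answer: 1.00 μC

Derivation:
Initial: C1(6μF, Q=15μC, V=2.50V), C2(3μF, Q=18μC, V=6.00V), C3(1μF, Q=1μC, V=1.00V), C4(6μF, Q=6μC, V=1.00V), C5(6μF, Q=2μC, V=0.33V)
Op 1: CLOSE 5-1: Q_total=17.00, C_total=12.00, V=1.42; Q5=8.50, Q1=8.50; dissipated=7.042
Op 2: CLOSE 4-3: Q_total=7.00, C_total=7.00, V=1.00; Q4=6.00, Q3=1.00; dissipated=0.000
Final charges: Q1=8.50, Q2=18.00, Q3=1.00, Q4=6.00, Q5=8.50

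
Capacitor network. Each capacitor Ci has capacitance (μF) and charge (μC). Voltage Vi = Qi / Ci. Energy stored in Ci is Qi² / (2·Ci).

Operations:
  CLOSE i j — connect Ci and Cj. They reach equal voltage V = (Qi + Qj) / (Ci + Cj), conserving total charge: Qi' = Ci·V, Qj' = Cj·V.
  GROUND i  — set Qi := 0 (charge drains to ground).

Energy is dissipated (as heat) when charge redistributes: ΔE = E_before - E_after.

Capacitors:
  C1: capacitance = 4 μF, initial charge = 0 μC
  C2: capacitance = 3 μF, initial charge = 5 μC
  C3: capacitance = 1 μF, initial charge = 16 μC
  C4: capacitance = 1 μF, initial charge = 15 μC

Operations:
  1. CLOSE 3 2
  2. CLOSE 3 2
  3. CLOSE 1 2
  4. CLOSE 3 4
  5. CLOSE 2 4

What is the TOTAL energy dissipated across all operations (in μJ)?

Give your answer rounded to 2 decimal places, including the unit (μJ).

Initial: C1(4μF, Q=0μC, V=0.00V), C2(3μF, Q=5μC, V=1.67V), C3(1μF, Q=16μC, V=16.00V), C4(1μF, Q=15μC, V=15.00V)
Op 1: CLOSE 3-2: Q_total=21.00, C_total=4.00, V=5.25; Q3=5.25, Q2=15.75; dissipated=77.042
Op 2: CLOSE 3-2: Q_total=21.00, C_total=4.00, V=5.25; Q3=5.25, Q2=15.75; dissipated=0.000
Op 3: CLOSE 1-2: Q_total=15.75, C_total=7.00, V=2.25; Q1=9.00, Q2=6.75; dissipated=23.625
Op 4: CLOSE 3-4: Q_total=20.25, C_total=2.00, V=10.12; Q3=10.12, Q4=10.12; dissipated=23.766
Op 5: CLOSE 2-4: Q_total=16.88, C_total=4.00, V=4.22; Q2=12.66, Q4=4.22; dissipated=23.256
Total dissipated: 147.688 μJ

Answer: 147.69 μJ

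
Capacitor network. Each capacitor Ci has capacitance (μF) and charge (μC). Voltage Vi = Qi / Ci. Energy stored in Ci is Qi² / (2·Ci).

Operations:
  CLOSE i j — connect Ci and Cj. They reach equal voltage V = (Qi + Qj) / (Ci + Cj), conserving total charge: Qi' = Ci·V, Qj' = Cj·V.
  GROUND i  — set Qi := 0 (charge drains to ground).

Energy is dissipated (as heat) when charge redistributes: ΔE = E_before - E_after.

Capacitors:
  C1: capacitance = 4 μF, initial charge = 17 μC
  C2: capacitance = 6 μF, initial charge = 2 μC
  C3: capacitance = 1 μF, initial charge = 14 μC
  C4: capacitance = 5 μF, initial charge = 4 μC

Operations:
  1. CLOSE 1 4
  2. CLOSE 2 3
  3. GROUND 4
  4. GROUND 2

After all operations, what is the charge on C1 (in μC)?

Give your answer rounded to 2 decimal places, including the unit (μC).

Answer: 9.33 μC

Derivation:
Initial: C1(4μF, Q=17μC, V=4.25V), C2(6μF, Q=2μC, V=0.33V), C3(1μF, Q=14μC, V=14.00V), C4(5μF, Q=4μC, V=0.80V)
Op 1: CLOSE 1-4: Q_total=21.00, C_total=9.00, V=2.33; Q1=9.33, Q4=11.67; dissipated=13.225
Op 2: CLOSE 2-3: Q_total=16.00, C_total=7.00, V=2.29; Q2=13.71, Q3=2.29; dissipated=80.048
Op 3: GROUND 4: Q4=0; energy lost=13.611
Op 4: GROUND 2: Q2=0; energy lost=15.673
Final charges: Q1=9.33, Q2=0.00, Q3=2.29, Q4=0.00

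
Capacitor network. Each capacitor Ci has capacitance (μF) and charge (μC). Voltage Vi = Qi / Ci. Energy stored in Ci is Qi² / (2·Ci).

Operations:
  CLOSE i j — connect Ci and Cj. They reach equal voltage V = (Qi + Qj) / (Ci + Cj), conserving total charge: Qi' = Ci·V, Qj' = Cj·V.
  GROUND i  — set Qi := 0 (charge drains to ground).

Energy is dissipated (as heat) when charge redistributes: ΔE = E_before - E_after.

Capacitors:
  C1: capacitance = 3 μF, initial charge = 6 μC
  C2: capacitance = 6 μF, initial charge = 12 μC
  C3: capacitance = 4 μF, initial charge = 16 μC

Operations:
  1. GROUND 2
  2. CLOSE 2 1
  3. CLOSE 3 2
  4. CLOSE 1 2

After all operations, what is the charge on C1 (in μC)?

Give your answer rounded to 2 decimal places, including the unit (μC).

Answer: 4.67 μC

Derivation:
Initial: C1(3μF, Q=6μC, V=2.00V), C2(6μF, Q=12μC, V=2.00V), C3(4μF, Q=16μC, V=4.00V)
Op 1: GROUND 2: Q2=0; energy lost=12.000
Op 2: CLOSE 2-1: Q_total=6.00, C_total=9.00, V=0.67; Q2=4.00, Q1=2.00; dissipated=4.000
Op 3: CLOSE 3-2: Q_total=20.00, C_total=10.00, V=2.00; Q3=8.00, Q2=12.00; dissipated=13.333
Op 4: CLOSE 1-2: Q_total=14.00, C_total=9.00, V=1.56; Q1=4.67, Q2=9.33; dissipated=1.778
Final charges: Q1=4.67, Q2=9.33, Q3=8.00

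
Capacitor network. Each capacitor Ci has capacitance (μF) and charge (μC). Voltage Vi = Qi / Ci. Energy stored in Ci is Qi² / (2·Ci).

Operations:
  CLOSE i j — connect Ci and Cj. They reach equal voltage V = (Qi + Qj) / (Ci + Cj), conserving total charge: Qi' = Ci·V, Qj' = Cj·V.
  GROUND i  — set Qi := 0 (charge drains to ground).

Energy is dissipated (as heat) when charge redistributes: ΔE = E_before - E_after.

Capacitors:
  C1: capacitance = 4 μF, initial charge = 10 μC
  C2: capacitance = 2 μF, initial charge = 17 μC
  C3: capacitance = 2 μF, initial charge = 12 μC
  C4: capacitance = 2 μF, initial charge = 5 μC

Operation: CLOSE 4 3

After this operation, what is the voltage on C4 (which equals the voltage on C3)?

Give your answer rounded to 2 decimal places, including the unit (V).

Initial: C1(4μF, Q=10μC, V=2.50V), C2(2μF, Q=17μC, V=8.50V), C3(2μF, Q=12μC, V=6.00V), C4(2μF, Q=5μC, V=2.50V)
Op 1: CLOSE 4-3: Q_total=17.00, C_total=4.00, V=4.25; Q4=8.50, Q3=8.50; dissipated=6.125

Answer: 4.25 V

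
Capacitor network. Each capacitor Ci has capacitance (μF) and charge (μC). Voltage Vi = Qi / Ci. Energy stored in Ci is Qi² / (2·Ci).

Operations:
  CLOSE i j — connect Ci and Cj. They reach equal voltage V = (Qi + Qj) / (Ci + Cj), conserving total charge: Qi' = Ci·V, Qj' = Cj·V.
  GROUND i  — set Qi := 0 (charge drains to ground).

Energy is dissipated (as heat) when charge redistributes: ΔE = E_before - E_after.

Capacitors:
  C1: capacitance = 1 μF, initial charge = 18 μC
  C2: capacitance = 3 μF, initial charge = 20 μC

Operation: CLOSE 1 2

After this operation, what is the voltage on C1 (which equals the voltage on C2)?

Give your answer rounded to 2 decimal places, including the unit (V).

Initial: C1(1μF, Q=18μC, V=18.00V), C2(3μF, Q=20μC, V=6.67V)
Op 1: CLOSE 1-2: Q_total=38.00, C_total=4.00, V=9.50; Q1=9.50, Q2=28.50; dissipated=48.167

Answer: 9.50 V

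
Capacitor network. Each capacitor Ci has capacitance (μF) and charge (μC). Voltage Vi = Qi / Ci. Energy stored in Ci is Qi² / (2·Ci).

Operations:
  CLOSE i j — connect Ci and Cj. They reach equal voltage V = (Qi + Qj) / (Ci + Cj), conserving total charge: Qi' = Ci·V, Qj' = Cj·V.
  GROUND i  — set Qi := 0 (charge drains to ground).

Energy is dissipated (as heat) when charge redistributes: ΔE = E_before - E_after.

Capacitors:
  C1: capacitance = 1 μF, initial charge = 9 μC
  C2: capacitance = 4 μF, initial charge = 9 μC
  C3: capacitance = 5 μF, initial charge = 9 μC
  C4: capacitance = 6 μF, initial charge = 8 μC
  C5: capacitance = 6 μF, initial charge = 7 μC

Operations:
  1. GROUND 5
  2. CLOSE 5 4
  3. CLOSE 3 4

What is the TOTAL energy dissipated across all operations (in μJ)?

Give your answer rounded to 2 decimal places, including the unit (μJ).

Initial: C1(1μF, Q=9μC, V=9.00V), C2(4μF, Q=9μC, V=2.25V), C3(5μF, Q=9μC, V=1.80V), C4(6μF, Q=8μC, V=1.33V), C5(6μF, Q=7μC, V=1.17V)
Op 1: GROUND 5: Q5=0; energy lost=4.083
Op 2: CLOSE 5-4: Q_total=8.00, C_total=12.00, V=0.67; Q5=4.00, Q4=4.00; dissipated=2.667
Op 3: CLOSE 3-4: Q_total=13.00, C_total=11.00, V=1.18; Q3=5.91, Q4=7.09; dissipated=1.752
Total dissipated: 8.502 μJ

Answer: 8.50 μJ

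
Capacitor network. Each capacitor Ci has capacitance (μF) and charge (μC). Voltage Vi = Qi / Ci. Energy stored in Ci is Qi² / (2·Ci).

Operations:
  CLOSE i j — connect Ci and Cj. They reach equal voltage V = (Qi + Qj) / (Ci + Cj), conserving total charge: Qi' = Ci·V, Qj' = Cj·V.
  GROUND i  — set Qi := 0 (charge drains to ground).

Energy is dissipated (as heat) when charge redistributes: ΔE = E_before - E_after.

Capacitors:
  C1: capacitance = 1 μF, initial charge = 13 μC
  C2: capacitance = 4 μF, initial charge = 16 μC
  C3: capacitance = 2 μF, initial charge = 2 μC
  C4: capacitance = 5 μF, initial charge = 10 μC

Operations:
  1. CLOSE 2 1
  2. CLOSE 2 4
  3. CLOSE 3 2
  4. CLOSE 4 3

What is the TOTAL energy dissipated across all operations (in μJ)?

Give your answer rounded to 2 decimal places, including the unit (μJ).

Answer: 53.84 μJ

Derivation:
Initial: C1(1μF, Q=13μC, V=13.00V), C2(4μF, Q=16μC, V=4.00V), C3(2μF, Q=2μC, V=1.00V), C4(5μF, Q=10μC, V=2.00V)
Op 1: CLOSE 2-1: Q_total=29.00, C_total=5.00, V=5.80; Q2=23.20, Q1=5.80; dissipated=32.400
Op 2: CLOSE 2-4: Q_total=33.20, C_total=9.00, V=3.69; Q2=14.76, Q4=18.44; dissipated=16.044
Op 3: CLOSE 3-2: Q_total=16.76, C_total=6.00, V=2.79; Q3=5.59, Q2=11.17; dissipated=4.820
Op 4: CLOSE 4-3: Q_total=24.03, C_total=7.00, V=3.43; Q4=17.16, Q3=6.87; dissipated=0.574
Total dissipated: 53.838 μJ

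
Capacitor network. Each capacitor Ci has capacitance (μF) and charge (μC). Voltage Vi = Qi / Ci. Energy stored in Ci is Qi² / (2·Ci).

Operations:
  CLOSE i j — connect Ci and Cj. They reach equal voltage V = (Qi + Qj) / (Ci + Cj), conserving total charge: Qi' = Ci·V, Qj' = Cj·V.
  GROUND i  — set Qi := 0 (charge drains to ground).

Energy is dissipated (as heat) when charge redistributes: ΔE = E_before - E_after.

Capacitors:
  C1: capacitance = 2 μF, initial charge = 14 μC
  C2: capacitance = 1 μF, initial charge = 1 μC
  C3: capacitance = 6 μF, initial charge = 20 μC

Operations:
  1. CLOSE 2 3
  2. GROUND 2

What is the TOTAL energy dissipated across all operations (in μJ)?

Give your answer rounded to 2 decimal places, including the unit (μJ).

Initial: C1(2μF, Q=14μC, V=7.00V), C2(1μF, Q=1μC, V=1.00V), C3(6μF, Q=20μC, V=3.33V)
Op 1: CLOSE 2-3: Q_total=21.00, C_total=7.00, V=3.00; Q2=3.00, Q3=18.00; dissipated=2.333
Op 2: GROUND 2: Q2=0; energy lost=4.500
Total dissipated: 6.833 μJ

Answer: 6.83 μJ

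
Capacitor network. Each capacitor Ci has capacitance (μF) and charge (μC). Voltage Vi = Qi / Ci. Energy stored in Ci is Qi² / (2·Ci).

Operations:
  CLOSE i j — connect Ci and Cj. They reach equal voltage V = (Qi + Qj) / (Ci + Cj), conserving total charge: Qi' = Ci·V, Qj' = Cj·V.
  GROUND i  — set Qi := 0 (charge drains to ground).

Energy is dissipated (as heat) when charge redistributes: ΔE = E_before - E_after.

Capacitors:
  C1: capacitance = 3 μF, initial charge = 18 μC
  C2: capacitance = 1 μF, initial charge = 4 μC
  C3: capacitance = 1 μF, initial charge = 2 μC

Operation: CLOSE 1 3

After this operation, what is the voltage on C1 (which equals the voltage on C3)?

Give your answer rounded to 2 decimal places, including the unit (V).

Answer: 5.00 V

Derivation:
Initial: C1(3μF, Q=18μC, V=6.00V), C2(1μF, Q=4μC, V=4.00V), C3(1μF, Q=2μC, V=2.00V)
Op 1: CLOSE 1-3: Q_total=20.00, C_total=4.00, V=5.00; Q1=15.00, Q3=5.00; dissipated=6.000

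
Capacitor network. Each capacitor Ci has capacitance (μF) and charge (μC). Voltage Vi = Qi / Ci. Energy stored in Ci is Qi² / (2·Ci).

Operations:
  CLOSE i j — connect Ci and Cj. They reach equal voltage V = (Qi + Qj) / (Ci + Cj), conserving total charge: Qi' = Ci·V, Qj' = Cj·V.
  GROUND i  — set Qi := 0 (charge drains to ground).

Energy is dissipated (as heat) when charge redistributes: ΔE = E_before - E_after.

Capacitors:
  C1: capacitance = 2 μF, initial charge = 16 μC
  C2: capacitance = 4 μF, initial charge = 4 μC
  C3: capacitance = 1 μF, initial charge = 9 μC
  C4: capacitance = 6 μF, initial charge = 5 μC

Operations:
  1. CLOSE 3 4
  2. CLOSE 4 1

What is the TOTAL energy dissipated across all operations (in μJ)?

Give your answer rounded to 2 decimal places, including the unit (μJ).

Answer: 55.58 μJ

Derivation:
Initial: C1(2μF, Q=16μC, V=8.00V), C2(4μF, Q=4μC, V=1.00V), C3(1μF, Q=9μC, V=9.00V), C4(6μF, Q=5μC, V=0.83V)
Op 1: CLOSE 3-4: Q_total=14.00, C_total=7.00, V=2.00; Q3=2.00, Q4=12.00; dissipated=28.583
Op 2: CLOSE 4-1: Q_total=28.00, C_total=8.00, V=3.50; Q4=21.00, Q1=7.00; dissipated=27.000
Total dissipated: 55.583 μJ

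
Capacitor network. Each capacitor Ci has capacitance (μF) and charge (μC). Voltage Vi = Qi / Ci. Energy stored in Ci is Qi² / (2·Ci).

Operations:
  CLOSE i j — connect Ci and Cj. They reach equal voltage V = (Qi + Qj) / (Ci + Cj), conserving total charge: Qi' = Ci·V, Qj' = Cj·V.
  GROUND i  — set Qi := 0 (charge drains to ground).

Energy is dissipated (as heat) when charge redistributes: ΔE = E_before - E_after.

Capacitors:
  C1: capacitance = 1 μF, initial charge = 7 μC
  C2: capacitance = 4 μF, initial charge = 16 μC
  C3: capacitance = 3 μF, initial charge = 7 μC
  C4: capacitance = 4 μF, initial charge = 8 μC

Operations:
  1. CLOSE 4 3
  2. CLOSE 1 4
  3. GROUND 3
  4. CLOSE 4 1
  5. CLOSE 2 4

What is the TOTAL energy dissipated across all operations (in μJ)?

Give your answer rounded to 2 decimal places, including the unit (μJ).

Answer: 17.20 μJ

Derivation:
Initial: C1(1μF, Q=7μC, V=7.00V), C2(4μF, Q=16μC, V=4.00V), C3(3μF, Q=7μC, V=2.33V), C4(4μF, Q=8μC, V=2.00V)
Op 1: CLOSE 4-3: Q_total=15.00, C_total=7.00, V=2.14; Q4=8.57, Q3=6.43; dissipated=0.095
Op 2: CLOSE 1-4: Q_total=15.57, C_total=5.00, V=3.11; Q1=3.11, Q4=12.46; dissipated=9.437
Op 3: GROUND 3: Q3=0; energy lost=6.888
Op 4: CLOSE 4-1: Q_total=15.57, C_total=5.00, V=3.11; Q4=12.46, Q1=3.11; dissipated=0.000
Op 5: CLOSE 2-4: Q_total=28.46, C_total=8.00, V=3.56; Q2=14.23, Q4=14.23; dissipated=0.784
Total dissipated: 17.204 μJ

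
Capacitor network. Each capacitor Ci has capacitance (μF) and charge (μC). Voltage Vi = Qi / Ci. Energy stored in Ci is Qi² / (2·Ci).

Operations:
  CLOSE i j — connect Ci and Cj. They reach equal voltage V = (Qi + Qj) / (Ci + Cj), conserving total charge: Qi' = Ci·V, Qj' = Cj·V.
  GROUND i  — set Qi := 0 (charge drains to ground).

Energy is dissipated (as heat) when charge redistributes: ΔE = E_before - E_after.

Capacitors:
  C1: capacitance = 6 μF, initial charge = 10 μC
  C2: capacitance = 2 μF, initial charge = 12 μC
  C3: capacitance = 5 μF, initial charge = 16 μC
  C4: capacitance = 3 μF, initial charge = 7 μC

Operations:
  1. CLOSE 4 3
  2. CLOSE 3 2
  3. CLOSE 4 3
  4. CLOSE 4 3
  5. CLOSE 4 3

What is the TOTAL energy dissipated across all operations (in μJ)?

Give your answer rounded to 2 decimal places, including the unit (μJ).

Answer: 8.43 μJ

Derivation:
Initial: C1(6μF, Q=10μC, V=1.67V), C2(2μF, Q=12μC, V=6.00V), C3(5μF, Q=16μC, V=3.20V), C4(3μF, Q=7μC, V=2.33V)
Op 1: CLOSE 4-3: Q_total=23.00, C_total=8.00, V=2.88; Q4=8.62, Q3=14.38; dissipated=0.704
Op 2: CLOSE 3-2: Q_total=26.38, C_total=7.00, V=3.77; Q3=18.84, Q2=7.54; dissipated=6.975
Op 3: CLOSE 4-3: Q_total=27.46, C_total=8.00, V=3.43; Q4=10.30, Q3=17.17; dissipated=0.747
Op 4: CLOSE 4-3: Q_total=27.46, C_total=8.00, V=3.43; Q4=10.30, Q3=17.17; dissipated=0.000
Op 5: CLOSE 4-3: Q_total=27.46, C_total=8.00, V=3.43; Q4=10.30, Q3=17.17; dissipated=0.000
Total dissipated: 8.427 μJ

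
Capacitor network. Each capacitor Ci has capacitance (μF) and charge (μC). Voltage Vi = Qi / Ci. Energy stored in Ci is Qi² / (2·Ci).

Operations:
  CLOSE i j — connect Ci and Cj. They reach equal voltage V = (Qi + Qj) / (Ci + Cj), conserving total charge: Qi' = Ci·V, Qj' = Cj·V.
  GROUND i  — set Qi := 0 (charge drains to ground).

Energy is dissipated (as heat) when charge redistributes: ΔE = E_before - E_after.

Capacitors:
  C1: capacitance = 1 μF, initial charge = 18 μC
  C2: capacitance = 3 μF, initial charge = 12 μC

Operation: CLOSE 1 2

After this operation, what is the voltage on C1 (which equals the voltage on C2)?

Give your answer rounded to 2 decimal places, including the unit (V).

Answer: 7.50 V

Derivation:
Initial: C1(1μF, Q=18μC, V=18.00V), C2(3μF, Q=12μC, V=4.00V)
Op 1: CLOSE 1-2: Q_total=30.00, C_total=4.00, V=7.50; Q1=7.50, Q2=22.50; dissipated=73.500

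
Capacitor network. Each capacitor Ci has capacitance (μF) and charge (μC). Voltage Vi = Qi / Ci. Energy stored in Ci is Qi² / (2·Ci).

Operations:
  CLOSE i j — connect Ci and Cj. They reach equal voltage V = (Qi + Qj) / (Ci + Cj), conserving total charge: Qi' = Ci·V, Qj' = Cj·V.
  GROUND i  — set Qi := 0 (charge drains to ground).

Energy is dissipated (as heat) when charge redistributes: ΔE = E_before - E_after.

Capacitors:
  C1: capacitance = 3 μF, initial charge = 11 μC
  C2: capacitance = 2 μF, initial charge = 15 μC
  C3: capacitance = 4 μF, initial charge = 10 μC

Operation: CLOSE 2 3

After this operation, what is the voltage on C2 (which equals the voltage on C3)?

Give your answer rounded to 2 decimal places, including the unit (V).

Answer: 4.17 V

Derivation:
Initial: C1(3μF, Q=11μC, V=3.67V), C2(2μF, Q=15μC, V=7.50V), C3(4μF, Q=10μC, V=2.50V)
Op 1: CLOSE 2-3: Q_total=25.00, C_total=6.00, V=4.17; Q2=8.33, Q3=16.67; dissipated=16.667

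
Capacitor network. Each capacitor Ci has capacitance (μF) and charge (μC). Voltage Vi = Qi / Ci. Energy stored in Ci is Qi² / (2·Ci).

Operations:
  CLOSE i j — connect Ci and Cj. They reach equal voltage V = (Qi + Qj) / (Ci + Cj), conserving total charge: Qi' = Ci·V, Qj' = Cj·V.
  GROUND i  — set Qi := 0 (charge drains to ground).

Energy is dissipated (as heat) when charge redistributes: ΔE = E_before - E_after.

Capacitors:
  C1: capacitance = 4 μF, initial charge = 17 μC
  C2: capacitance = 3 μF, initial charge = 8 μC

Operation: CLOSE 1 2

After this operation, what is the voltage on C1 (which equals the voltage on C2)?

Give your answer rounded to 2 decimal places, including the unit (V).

Initial: C1(4μF, Q=17μC, V=4.25V), C2(3μF, Q=8μC, V=2.67V)
Op 1: CLOSE 1-2: Q_total=25.00, C_total=7.00, V=3.57; Q1=14.29, Q2=10.71; dissipated=2.149

Answer: 3.57 V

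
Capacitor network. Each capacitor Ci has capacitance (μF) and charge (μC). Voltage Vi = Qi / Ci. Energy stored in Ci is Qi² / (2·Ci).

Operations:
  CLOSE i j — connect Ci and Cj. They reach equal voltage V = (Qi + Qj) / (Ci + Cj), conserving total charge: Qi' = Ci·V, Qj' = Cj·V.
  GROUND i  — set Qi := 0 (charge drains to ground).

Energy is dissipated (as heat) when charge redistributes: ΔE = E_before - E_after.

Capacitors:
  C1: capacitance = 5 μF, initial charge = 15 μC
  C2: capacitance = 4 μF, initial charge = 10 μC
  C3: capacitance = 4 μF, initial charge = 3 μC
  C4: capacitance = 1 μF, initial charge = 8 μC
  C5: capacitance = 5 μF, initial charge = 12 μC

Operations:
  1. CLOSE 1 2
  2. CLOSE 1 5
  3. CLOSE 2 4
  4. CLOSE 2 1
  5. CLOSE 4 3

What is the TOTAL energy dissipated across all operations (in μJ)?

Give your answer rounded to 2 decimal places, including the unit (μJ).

Answer: 16.83 μJ

Derivation:
Initial: C1(5μF, Q=15μC, V=3.00V), C2(4μF, Q=10μC, V=2.50V), C3(4μF, Q=3μC, V=0.75V), C4(1μF, Q=8μC, V=8.00V), C5(5μF, Q=12μC, V=2.40V)
Op 1: CLOSE 1-2: Q_total=25.00, C_total=9.00, V=2.78; Q1=13.89, Q2=11.11; dissipated=0.278
Op 2: CLOSE 1-5: Q_total=25.89, C_total=10.00, V=2.59; Q1=12.94, Q5=12.94; dissipated=0.178
Op 3: CLOSE 2-4: Q_total=19.11, C_total=5.00, V=3.82; Q2=15.29, Q4=3.82; dissipated=10.909
Op 4: CLOSE 2-1: Q_total=28.23, C_total=9.00, V=3.14; Q2=12.55, Q1=15.69; dissipated=1.690
Op 5: CLOSE 4-3: Q_total=6.82, C_total=5.00, V=1.36; Q4=1.36, Q3=5.46; dissipated=3.775
Total dissipated: 16.830 μJ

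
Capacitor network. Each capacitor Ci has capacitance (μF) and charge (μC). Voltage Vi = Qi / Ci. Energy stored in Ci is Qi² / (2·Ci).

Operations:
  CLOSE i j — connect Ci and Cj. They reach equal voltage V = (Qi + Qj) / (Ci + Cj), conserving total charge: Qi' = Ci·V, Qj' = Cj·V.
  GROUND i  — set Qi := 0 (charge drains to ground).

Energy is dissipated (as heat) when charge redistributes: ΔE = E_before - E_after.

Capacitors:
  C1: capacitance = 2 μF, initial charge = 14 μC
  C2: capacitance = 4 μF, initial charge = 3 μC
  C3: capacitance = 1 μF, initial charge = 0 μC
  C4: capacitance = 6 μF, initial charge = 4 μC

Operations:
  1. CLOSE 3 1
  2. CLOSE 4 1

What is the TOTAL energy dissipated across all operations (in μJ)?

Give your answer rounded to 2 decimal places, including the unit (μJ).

Initial: C1(2μF, Q=14μC, V=7.00V), C2(4μF, Q=3μC, V=0.75V), C3(1μF, Q=0μC, V=0.00V), C4(6μF, Q=4μC, V=0.67V)
Op 1: CLOSE 3-1: Q_total=14.00, C_total=3.00, V=4.67; Q3=4.67, Q1=9.33; dissipated=16.333
Op 2: CLOSE 4-1: Q_total=13.33, C_total=8.00, V=1.67; Q4=10.00, Q1=3.33; dissipated=12.000
Total dissipated: 28.333 μJ

Answer: 28.33 μJ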